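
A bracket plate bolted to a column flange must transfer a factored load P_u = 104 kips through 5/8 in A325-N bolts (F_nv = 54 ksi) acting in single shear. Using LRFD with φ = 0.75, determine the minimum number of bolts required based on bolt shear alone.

9 bolts

A_b = π·0.625²/4 = 0.3068 in².
Per-bolt design strength φR_n = 0.75 × 54 × 0.3068 × 1 = 12.43 kips.
n ≥ 104 / 12.43 = 8.37 → use 9 bolts.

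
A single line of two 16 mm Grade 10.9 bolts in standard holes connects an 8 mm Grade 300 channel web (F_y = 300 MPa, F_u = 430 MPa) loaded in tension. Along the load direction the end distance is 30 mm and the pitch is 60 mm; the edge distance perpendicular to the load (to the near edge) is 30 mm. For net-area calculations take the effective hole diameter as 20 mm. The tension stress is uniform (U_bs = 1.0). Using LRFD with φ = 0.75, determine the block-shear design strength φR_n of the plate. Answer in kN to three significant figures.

144 kN

Shear plane L_v = 30 + 1·60 = 90 mm; A_gv = 90 × 8 = 720 mm².
A_nv = (90 − 1.5·20) × 8 = 480 mm².
A_nt = (30 − 0.5·20) × 8 = 160 mm².
0.6 F_u A_nv = 123.8 kN; 0.6 F_y A_gv = 129.6 kN → shear rupture governs the shear term.
R_n = 123.8 + 1.0 × 430 × 160 / 1000 = 192.6 kN.
Design strength φR_n = 0.75 × 192.6 = 144 kN.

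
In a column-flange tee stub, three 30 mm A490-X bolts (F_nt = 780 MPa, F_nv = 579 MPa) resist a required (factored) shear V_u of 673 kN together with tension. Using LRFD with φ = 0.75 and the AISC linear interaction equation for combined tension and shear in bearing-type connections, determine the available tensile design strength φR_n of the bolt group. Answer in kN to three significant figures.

706 kN

A_b = π·30²/4 = 706.9 mm²; f_rv = 673 × 1000 / (3 × 706.9) = 317.4 MPa.
F'_nt = 1.3 F_nt − (F_nt / φF_nv) f_rv = 1.3·780 − (780/(0.75·579))·317.4 = 443.9 MPa, capped at F_nt → F'_nt = 443.9 MPa.
R_n = F'_nt · A_b · n = 443.9 × 706.9 × 3 / 1000 = 941.4 kN.
Design strength φR_n = 0.75 × 941.4 = 706 kN.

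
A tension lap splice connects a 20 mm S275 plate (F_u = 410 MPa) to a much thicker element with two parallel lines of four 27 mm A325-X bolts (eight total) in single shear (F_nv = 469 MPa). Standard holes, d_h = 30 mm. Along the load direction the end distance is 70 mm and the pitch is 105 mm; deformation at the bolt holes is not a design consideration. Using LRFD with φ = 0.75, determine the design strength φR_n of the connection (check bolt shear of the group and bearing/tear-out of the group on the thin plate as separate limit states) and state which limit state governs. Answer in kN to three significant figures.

Bolt shear: A_b = π·27²/4 = 572.6 mm²; R_n = 469 × 572.6 × 8 × 1 / 1000 = 2148 kN → 0.75 × 2148 = 1610 kN.
Bearing (1.5 l_c t F_u ≤ 3.0 d t F_u): upper limit = 3.0·27·20·410 / 1000 = 664.2 kN.
  Edge l_c = 70 − 30/2 = 55 → r_n = 664.2 kN; interior l_c = 105 − 30 = 75 → r_n = 664.2 kN.
  R_n,bearing = 2·664.2 + 6·664.2 = 5314 kN → 0.75 × 5314 = 3990 kN.
Bolt shear governs: 1610 kN.

1610 kN (bolt shear governs)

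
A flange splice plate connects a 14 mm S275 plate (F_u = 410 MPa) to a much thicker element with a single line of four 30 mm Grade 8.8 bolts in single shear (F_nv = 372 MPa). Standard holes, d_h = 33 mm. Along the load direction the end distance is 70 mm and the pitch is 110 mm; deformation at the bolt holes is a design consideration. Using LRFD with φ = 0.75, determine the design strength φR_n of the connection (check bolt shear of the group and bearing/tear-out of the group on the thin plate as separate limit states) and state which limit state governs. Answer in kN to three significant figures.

789 kN (bolt shear governs)

Bolt shear: A_b = π·30²/4 = 706.9 mm²; R_n = 372 × 706.9 × 4 × 1 / 1000 = 1052 kN → 0.75 × 1052 = 789 kN.
Bearing (1.2 l_c t F_u ≤ 2.4 d t F_u): upper limit = 2.4·30·14·410 / 1000 = 413.3 kN.
  Edge l_c = 70 − 33/2 = 53.5 → r_n = 368.5 kN; interior l_c = 110 − 33 = 77 → r_n = 413.3 kN.
  R_n,bearing = 1·368.5 + 3·413.3 = 1608 kN → 0.75 × 1608 = 1210 kN.
Bolt shear governs: 789 kN.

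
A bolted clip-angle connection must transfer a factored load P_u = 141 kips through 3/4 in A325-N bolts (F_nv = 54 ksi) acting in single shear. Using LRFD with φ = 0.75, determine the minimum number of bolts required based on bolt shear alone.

8 bolts

A_b = π·0.75²/4 = 0.4418 in².
Per-bolt design strength φR_n = 0.75 × 54 × 0.4418 × 1 = 17.89 kips.
n ≥ 141 / 17.89 = 7.88 → use 8 bolts.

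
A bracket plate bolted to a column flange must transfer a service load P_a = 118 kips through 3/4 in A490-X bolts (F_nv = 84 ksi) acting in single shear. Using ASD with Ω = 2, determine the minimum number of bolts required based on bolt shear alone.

7 bolts

A_b = π·0.75²/4 = 0.4418 in².
Per-bolt allowable strength R_n/Ω = 84 × 0.4418 × 1 / 2 = 18.56 kips.
n ≥ 118 / 18.56 = 6.359 → use 7 bolts.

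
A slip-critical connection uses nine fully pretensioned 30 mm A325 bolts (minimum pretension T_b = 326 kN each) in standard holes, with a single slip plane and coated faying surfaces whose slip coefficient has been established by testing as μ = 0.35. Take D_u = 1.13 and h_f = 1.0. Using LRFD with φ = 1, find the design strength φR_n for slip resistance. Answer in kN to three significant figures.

1160 kN

R_n = μ · D_u · h_f · T_b · n_s · n_b = 0.35 × 1.13 × 1.0 × 326 × 1 × 9 = 1160 kN.
Design strength φR_n = 1 × 1160 = 1160 kN.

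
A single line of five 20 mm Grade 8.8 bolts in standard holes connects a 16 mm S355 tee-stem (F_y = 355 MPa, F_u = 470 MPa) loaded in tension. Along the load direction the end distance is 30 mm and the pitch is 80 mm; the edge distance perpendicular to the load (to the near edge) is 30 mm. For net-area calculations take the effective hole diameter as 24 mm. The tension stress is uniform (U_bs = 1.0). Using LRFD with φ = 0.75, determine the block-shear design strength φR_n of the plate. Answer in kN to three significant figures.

920 kN

Shear plane L_v = 30 + 4·80 = 350 mm; A_gv = 350 × 16 = 5600 mm².
A_nv = (350 − 4.5·24) × 16 = 3872 mm².
A_nt = (30 − 0.5·24) × 16 = 288 mm².
0.6 F_u A_nv = 1092 kN; 0.6 F_y A_gv = 1193 kN → shear rupture governs the shear term.
R_n = 1092 + 1.0 × 470 × 288 / 1000 = 1227 kN.
Design strength φR_n = 0.75 × 1227 = 920 kN.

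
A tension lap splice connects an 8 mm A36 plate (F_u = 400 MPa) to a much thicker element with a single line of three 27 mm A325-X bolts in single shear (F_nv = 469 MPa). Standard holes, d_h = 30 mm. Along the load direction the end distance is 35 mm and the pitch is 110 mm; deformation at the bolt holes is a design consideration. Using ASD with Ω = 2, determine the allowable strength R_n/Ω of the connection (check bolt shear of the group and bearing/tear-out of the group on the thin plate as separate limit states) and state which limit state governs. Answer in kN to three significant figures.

246 kN (bearing governs)

Bolt shear: A_b = π·27²/4 = 572.6 mm²; R_n = 469 × 572.6 × 3 × 1 / 1000 = 805.6 kN → 805.6 / 2 = 403 kN.
Bearing (1.2 l_c t F_u ≤ 2.4 d t F_u): upper limit = 2.4·27·8·400 / 1000 = 207.4 kN.
  Edge l_c = 35 − 30/2 = 20 → r_n = 76.8 kN; interior l_c = 110 − 30 = 80 → r_n = 207.4 kN.
  R_n,bearing = 1·76.8 + 2·207.4 = 491.5 kN → 491.5 / 2 = 246 kN.
Bearing governs: 246 kN.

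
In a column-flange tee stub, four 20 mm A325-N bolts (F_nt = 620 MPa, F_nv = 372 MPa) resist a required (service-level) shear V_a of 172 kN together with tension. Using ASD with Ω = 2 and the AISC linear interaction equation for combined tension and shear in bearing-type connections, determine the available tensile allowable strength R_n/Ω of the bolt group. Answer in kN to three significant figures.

220 kN

A_b = π·20²/4 = 314.2 mm²; f_rv = 172 × 1000 / (4 × 314.2) = 136.9 MPa.
F'_nt = 1.3 F_nt − (Ω F_nt / F_nv) f_rv = 1.3·620 − (2·620/372)·136.9 = 349.8 MPa, capped at F_nt → F'_nt = 349.8 MPa.
R_n = F'_nt · A_b · n = 349.8 × 314.2 × 4 / 1000 = 439.5 kN.
Allowable strength R_n/Ω = 439.5 / 2 = 220 kN.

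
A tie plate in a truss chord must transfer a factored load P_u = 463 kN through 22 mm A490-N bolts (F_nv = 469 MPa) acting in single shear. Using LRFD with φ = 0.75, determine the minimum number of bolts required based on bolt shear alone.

A_b = π·22²/4 = 380.1 mm².
Per-bolt design strength φR_n = 0.75 × 469 × 380.1 × 1 / 1000 = 133.7 kN.
n ≥ 463 / 133.7 = 3.463 → use 4 bolts.

4 bolts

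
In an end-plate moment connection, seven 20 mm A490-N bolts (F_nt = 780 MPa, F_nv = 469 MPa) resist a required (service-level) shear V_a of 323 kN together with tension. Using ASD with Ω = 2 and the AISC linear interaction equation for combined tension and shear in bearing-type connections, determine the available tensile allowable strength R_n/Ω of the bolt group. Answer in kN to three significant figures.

A_b = π·20²/4 = 314.2 mm²; f_rv = 323 × 1000 / (7 × 314.2) = 146.9 MPa.
F'_nt = 1.3 F_nt − (Ω F_nt / F_nv) f_rv = 1.3·780 − (2·780/469)·146.9 = 525.5 MPa, capped at F_nt → F'_nt = 525.5 MPa.
R_n = F'_nt · A_b · n = 525.5 × 314.2 × 7 / 1000 = 1156 kN.
Allowable strength R_n/Ω = 1156 / 2 = 578 kN.

578 kN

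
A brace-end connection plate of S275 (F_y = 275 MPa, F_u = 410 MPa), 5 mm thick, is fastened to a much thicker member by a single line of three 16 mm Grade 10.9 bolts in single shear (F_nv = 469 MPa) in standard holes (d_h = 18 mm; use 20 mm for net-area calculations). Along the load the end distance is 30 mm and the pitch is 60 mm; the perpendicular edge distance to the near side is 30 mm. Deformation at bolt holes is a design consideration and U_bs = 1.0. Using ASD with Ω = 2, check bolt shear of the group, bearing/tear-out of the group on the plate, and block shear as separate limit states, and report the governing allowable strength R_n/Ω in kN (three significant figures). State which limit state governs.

Bolt shear: A_b = π·16²/4 = 201.1 mm²; R_n = 469 × 201.1 × 3 × 1 / 1000 = 282.9 kN → 282.9 / 2 = 141 kN.
Bearing: edge l_c = 21, r_n = 51.66 kN; interior l_c = 42, r_n = 78.72 kN; R_n = 51.66 + 2·78.72 = 209.1 kN → 105 kN.
Block shear: A_gv = 750, A_nv = 500, A_nt = 100 mm²; R_n = min(0.6F_uA_nv, 0.6F_yA_gv) + U_bs·F_u·A_nt = 164 kN → 82 kN.
Block shear governs: 82 kN.

82 kN (block shear governs)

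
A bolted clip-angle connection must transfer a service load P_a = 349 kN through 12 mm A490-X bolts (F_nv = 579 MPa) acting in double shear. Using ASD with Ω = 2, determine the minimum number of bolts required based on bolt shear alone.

6 bolts

A_b = π·12²/4 = 113.1 mm².
Per-bolt allowable strength R_n/Ω = 579 × 113.1 × 2 / 1000 / 2 = 65.48 kN.
n ≥ 349 / 65.48 = 5.33 → use 6 bolts.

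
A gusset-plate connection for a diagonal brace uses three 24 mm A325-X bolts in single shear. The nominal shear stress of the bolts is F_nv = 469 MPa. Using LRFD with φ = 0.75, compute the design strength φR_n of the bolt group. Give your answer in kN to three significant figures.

477 kN

A_b = π × 24² / 4 = 452.4 mm².
R_n = F_nv · A_b · n · n_s = 469 × 452.4 × 3 × 1 / 1000 = 636.5 kN.
Design strength φR_n = 0.75 × 636.5 = 477 kN.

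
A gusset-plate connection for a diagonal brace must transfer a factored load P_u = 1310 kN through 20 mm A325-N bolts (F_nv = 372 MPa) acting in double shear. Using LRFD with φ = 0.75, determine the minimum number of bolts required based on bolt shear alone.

A_b = π·20²/4 = 314.2 mm².
Per-bolt design strength φR_n = 0.75 × 372 × 314.2 × 2 / 1000 = 175.3 kN.
n ≥ 1310 / 175.3 = 7.473 → use 8 bolts.

8 bolts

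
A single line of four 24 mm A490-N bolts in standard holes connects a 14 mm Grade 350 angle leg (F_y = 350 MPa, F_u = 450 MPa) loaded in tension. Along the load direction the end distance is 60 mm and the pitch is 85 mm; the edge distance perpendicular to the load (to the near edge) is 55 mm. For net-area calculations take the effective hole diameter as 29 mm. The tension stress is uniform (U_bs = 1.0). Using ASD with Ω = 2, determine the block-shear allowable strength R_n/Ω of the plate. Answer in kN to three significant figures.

531 kN

Shear plane L_v = 60 + 3·85 = 315 mm; A_gv = 315 × 14 = 4410 mm².
A_nv = (315 − 3.5·29) × 14 = 2989 mm².
A_nt = (55 − 0.5·29) × 14 = 567 mm².
0.6 F_u A_nv = 807 kN; 0.6 F_y A_gv = 926.1 kN → shear rupture governs the shear term.
R_n = 807 + 1.0 × 450 × 567 / 1000 = 1062 kN.
Allowable strength R_n/Ω = 1062 / 2 = 531 kN.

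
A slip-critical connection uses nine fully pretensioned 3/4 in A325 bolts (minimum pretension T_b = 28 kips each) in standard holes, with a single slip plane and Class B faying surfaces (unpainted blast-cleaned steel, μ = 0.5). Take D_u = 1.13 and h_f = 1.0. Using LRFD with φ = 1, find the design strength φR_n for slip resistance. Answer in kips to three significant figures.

142 kips

R_n = μ · D_u · h_f · T_b · n_s · n_b = 0.5 × 1.13 × 1.0 × 28 × 1 × 9 = 142.4 kips.
Design strength φR_n = 1 × 142.4 = 142 kips.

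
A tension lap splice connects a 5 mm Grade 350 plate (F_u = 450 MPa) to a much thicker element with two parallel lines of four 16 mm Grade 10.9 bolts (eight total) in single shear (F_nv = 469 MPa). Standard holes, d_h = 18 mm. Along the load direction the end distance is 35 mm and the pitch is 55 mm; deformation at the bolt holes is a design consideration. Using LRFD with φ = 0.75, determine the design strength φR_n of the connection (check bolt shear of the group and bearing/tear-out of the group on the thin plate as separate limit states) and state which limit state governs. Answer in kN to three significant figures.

494 kN (bearing governs)

Bolt shear: A_b = π·16²/4 = 201.1 mm²; R_n = 469 × 201.1 × 8 × 1 / 1000 = 754.4 kN → 0.75 × 754.4 = 566 kN.
Bearing (1.2 l_c t F_u ≤ 2.4 d t F_u): upper limit = 2.4·16·5·450 / 1000 = 86.4 kN.
  Edge l_c = 35 − 18/2 = 26 → r_n = 70.2 kN; interior l_c = 55 − 18 = 37 → r_n = 86.4 kN.
  R_n,bearing = 2·70.2 + 6·86.4 = 658.8 kN → 0.75 × 658.8 = 494 kN.
Bearing governs: 494 kN.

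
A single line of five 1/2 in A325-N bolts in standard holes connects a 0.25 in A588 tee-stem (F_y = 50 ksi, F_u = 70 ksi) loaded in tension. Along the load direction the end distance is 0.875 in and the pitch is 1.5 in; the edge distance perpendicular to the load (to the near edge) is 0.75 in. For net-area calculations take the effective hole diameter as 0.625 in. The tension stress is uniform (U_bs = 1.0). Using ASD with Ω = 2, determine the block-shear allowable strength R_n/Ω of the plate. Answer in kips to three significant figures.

Shear plane L_v = 0.875 + 4·1.5 = 6.875 in; A_gv = 6.875 × 0.25 = 1.719 in².
A_nv = (6.875 − 4.5·0.625) × 0.25 = 1.016 in².
A_nt = (0.75 − 0.5·0.625) × 0.25 = 0.1094 in².
0.6 F_u A_nv = 42.66 kips; 0.6 F_y A_gv = 51.56 kips → shear rupture governs the shear term.
R_n = 42.66 + 1.0 × 70 × 0.1094 = 50.31 kips.
Allowable strength R_n/Ω = 50.31 / 2 = 25.2 kips.

25.2 kips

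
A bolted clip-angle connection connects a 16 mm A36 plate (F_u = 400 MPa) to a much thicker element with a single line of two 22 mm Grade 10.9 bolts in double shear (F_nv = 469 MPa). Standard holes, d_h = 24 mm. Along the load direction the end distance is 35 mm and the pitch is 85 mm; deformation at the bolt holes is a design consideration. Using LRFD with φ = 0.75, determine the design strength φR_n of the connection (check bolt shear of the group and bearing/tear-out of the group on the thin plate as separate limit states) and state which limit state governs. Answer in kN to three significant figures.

Bolt shear: A_b = π·22²/4 = 380.1 mm²; R_n = 469 × 380.1 × 2 × 2 / 1000 = 713.1 kN → 0.75 × 713.1 = 535 kN.
Bearing (1.2 l_c t F_u ≤ 2.4 d t F_u): upper limit = 2.4·22·16·400 / 1000 = 337.9 kN.
  Edge l_c = 35 − 24/2 = 23 → r_n = 176.6 kN; interior l_c = 85 − 24 = 61 → r_n = 337.9 kN.
  R_n,bearing = 1·176.6 + 1·337.9 = 514.6 kN → 0.75 × 514.6 = 386 kN.
Bearing governs: 386 kN.

386 kN (bearing governs)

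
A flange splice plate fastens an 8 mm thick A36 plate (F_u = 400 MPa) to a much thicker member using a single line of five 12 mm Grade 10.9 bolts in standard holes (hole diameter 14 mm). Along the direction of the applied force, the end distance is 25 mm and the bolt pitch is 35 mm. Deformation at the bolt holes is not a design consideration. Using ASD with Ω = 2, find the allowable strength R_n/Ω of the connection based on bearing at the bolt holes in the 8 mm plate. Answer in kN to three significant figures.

245 kN

Per bolt r_n = 1.5 l_c t F_u ≤ 3.0 d t F_u; upper limit = 3.0 × 12 × 8 × 400 / 1000 = 115.2 kN.
Edge bolt: l_c = 25 − 14/2 = 18 mm → 1.5 × 18 × 8 × 400 / 1000 = 86.4 → r_n = 86.4 kN.
Interior bolts: l_c = 35 − 14 = 21 mm → 1.5 × 21 × 8 × 400 / 1000 = 100.8 → r_n = 100.8 kN.
R_n = 1 × 86.4 + 4 × 100.8 = 489.6 kN.
Allowable strength R_n/Ω = 489.6 / 2 = 245 kN.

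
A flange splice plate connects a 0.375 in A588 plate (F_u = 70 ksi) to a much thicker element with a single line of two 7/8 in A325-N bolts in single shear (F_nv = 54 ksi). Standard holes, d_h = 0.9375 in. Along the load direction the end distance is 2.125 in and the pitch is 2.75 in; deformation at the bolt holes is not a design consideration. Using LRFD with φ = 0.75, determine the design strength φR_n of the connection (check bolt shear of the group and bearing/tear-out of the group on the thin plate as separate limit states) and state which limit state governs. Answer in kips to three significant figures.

48.7 kips (bolt shear governs)

Bolt shear: A_b = π·0.875²/4 = 0.6013 in²; R_n = 54 × 0.6013 × 2 × 1 = 64.94 kips → 0.75 × 64.94 = 48.7 kips.
Bearing (1.5 l_c t F_u ≤ 3.0 d t F_u): upper limit = 3.0·0.875·0.375·70 = 68.91 kips.
  Edge l_c = 2.125 − 0.9375/2 = 1.656 → r_n = 65.21 kips; interior l_c = 2.75 − 0.9375 = 1.812 → r_n = 68.91 kips.
  R_n,bearing = 1·65.21 + 1·68.91 = 134.1 kips → 0.75 × 134.1 = 101 kips.
Bolt shear governs: 48.7 kips.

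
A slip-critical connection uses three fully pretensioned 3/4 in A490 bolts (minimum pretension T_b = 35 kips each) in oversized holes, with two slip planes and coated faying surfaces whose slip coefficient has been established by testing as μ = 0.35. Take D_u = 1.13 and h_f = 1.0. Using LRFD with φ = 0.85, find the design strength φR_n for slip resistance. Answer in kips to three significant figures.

70.6 kips

R_n = μ · D_u · h_f · T_b · n_s · n_b = 0.35 × 1.13 × 1.0 × 35 × 2 × 3 = 83.05 kips.
Design strength φR_n = 0.85 × 83.05 = 70.6 kips.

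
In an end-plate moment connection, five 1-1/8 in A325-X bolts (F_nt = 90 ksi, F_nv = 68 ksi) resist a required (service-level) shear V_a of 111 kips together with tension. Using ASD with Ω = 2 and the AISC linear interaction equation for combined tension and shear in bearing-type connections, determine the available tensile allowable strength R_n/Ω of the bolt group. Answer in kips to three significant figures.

144 kips

A_b = π·1.125²/4 = 0.994 in²; f_rv = 111 / (5 × 0.994) = 22.33 ksi.
F'_nt = 1.3 F_nt − (Ω F_nt / F_nv) f_rv = 1.3·90 − (2·90/68)·22.33 = 57.88 ksi, capped at F_nt → F'_nt = 57.88 ksi.
R_n = F'_nt · A_b · n = 57.88 × 0.994 × 5 = 287.7 kips.
Allowable strength R_n/Ω = 287.7 / 2 = 144 kips.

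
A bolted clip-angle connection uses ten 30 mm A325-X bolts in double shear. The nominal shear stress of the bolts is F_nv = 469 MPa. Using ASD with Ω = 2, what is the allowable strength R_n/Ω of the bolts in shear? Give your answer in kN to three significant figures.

A_b = π × 30² / 4 = 706.9 mm².
R_n = F_nv · A_b · n · n_s = 469 × 706.9 × 10 × 2 / 1000 = 6630 kN.
Allowable strength R_n/Ω = 6630 / 2 = 3320 kN.

3320 kN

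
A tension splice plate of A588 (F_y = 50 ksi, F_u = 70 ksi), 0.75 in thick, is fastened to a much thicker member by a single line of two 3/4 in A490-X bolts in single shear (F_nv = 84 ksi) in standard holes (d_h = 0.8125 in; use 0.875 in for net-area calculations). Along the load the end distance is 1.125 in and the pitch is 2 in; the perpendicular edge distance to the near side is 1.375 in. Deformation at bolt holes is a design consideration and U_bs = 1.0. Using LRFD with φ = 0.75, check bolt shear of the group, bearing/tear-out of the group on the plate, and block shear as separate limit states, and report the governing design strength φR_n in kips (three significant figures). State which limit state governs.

55.7 kips (bolt shear governs)

Bolt shear: A_b = π·0.75²/4 = 0.4418 in²; R_n = 84 × 0.4418 × 2 × 1 = 74.22 kips → 0.75 × 74.22 = 55.7 kips.
Bearing: edge l_c = 0.7188, r_n = 45.28 kips; interior l_c = 1.188, r_n = 74.81 kips; R_n = 45.28 + 1·74.81 = 120.1 kips → 90.1 kips.
Block shear: A_gv = 2.344, A_nv = 1.359, A_nt = 0.7031 in²; R_n = min(0.6F_uA_nv, 0.6F_yA_gv) + U_bs·F_u·A_nt = 106.3 kips → 79.7 kips.
Bolt shear governs: 55.7 kips.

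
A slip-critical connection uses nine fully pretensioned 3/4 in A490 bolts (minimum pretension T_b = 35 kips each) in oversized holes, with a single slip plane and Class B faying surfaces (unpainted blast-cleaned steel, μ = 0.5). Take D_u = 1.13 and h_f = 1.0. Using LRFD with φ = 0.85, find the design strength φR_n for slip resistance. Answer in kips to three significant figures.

R_n = μ · D_u · h_f · T_b · n_s · n_b = 0.5 × 1.13 × 1.0 × 35 × 1 × 9 = 178 kips.
Design strength φR_n = 0.85 × 178 = 151 kips.

151 kips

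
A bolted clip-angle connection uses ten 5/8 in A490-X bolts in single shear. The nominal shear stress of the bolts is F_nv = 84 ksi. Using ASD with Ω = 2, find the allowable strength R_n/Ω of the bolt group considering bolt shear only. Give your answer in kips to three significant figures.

129 kips

A_b = π × 0.625² / 4 = 0.3068 in².
R_n = F_nv · A_b · n · n_s = 84 × 0.3068 × 10 × 1 = 257.7 kips.
Allowable strength R_n/Ω = 257.7 / 2 = 129 kips.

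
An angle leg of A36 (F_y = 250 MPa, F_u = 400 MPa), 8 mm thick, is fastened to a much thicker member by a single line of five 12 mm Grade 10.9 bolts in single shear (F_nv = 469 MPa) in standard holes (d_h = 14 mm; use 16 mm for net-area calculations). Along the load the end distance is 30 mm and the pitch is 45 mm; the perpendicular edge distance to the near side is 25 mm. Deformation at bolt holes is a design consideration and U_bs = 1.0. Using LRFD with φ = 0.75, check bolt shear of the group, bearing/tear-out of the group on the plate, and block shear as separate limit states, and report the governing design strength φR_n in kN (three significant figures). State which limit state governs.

Bolt shear: A_b = π·12²/4 = 113.1 mm²; R_n = 469 × 113.1 × 5 × 1 / 1000 = 265.2 kN → 0.75 × 265.2 = 199 kN.
Bearing: edge l_c = 23, r_n = 88.32 kN; interior l_c = 31, r_n = 92.16 kN; R_n = 88.32 + 4·92.16 = 457 kN → 343 kN.
Block shear: A_gv = 1680, A_nv = 1104, A_nt = 136 mm²; R_n = min(0.6F_uA_nv, 0.6F_yA_gv) + U_bs·F_u·A_nt = 306.4 kN → 230 kN.
Bolt shear governs: 199 kN.

199 kN (bolt shear governs)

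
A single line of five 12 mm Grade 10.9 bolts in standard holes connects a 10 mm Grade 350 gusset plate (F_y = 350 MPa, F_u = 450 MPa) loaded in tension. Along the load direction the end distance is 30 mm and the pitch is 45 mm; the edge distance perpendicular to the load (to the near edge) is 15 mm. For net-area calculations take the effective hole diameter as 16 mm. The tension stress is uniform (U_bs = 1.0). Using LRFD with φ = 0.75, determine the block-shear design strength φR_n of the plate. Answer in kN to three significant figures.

303 kN

Shear plane L_v = 30 + 4·45 = 210 mm; A_gv = 210 × 10 = 2100 mm².
A_nv = (210 − 4.5·16) × 10 = 1380 mm².
A_nt = (15 − 0.5·16) × 10 = 70 mm².
0.6 F_u A_nv = 372.6 kN; 0.6 F_y A_gv = 441 kN → shear rupture governs the shear term.
R_n = 372.6 + 1.0 × 450 × 70 / 1000 = 404.1 kN.
Design strength φR_n = 0.75 × 404.1 = 303 kN.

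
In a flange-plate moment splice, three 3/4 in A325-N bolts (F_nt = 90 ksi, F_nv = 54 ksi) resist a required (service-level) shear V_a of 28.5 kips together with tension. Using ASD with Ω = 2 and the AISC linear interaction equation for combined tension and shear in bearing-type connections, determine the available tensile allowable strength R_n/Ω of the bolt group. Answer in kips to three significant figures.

A_b = π·0.75²/4 = 0.4418 in²; f_rv = 28.5 / (3 × 0.4418) = 21.5 ksi.
F'_nt = 1.3 F_nt − (Ω F_nt / F_nv) f_rv = 1.3·90 − (2·90/54)·21.5 = 45.32 ksi, capped at F_nt → F'_nt = 45.32 ksi.
R_n = F'_nt · A_b · n = 45.32 × 0.4418 × 3 = 60.07 kips.
Allowable strength R_n/Ω = 60.07 / 2 = 30 kips.

30 kips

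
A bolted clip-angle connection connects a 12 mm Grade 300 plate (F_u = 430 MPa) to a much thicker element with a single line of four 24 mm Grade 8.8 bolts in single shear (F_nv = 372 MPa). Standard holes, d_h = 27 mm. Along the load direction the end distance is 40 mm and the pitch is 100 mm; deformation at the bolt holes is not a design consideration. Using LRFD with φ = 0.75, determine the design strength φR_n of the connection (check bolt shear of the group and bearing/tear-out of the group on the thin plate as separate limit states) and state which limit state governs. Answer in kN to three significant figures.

Bolt shear: A_b = π·24²/4 = 452.4 mm²; R_n = 372 × 452.4 × 4 × 1 / 1000 = 673.2 kN → 0.75 × 673.2 = 505 kN.
Bearing (1.5 l_c t F_u ≤ 3.0 d t F_u): upper limit = 3.0·24·12·430 / 1000 = 371.5 kN.
  Edge l_c = 40 − 27/2 = 26.5 → r_n = 205.1 kN; interior l_c = 100 − 27 = 73 → r_n = 371.5 kN.
  R_n,bearing = 1·205.1 + 3·371.5 = 1320 kN → 0.75 × 1320 = 990 kN.
Bolt shear governs: 505 kN.

505 kN (bolt shear governs)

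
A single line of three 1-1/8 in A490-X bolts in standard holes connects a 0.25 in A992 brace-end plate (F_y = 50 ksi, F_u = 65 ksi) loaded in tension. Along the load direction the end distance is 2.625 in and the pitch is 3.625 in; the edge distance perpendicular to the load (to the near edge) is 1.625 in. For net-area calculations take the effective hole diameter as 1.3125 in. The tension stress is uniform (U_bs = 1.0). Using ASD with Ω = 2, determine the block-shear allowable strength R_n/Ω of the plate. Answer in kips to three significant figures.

Shear plane L_v = 2.625 + 2·3.625 = 9.875 in; A_gv = 9.875 × 0.25 = 2.469 in².
A_nv = (9.875 − 2.5·1.3125) × 0.25 = 1.648 in².
A_nt = (1.625 − 0.5·1.3125) × 0.25 = 0.2422 in².
0.6 F_u A_nv = 64.29 kips; 0.6 F_y A_gv = 74.06 kips → shear rupture governs the shear term.
R_n = 64.29 + 1.0 × 65 × 0.2422 = 80.03 kips.
Allowable strength R_n/Ω = 80.03 / 2 = 40 kips.

40 kips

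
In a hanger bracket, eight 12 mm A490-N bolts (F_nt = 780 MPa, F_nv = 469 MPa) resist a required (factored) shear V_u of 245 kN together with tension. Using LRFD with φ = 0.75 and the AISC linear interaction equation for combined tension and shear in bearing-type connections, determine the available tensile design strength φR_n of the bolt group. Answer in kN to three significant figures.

281 kN

A_b = π·12²/4 = 113.1 mm²; f_rv = 245 × 1000 / (8 × 113.1) = 270.8 MPa.
F'_nt = 1.3 F_nt − (F_nt / φF_nv) f_rv = 1.3·780 − (780/(0.75·469))·270.8 = 413.5 MPa, capped at F_nt → F'_nt = 413.5 MPa.
R_n = F'_nt · A_b · n = 413.5 × 113.1 × 8 / 1000 = 374.2 kN.
Design strength φR_n = 0.75 × 374.2 = 281 kN.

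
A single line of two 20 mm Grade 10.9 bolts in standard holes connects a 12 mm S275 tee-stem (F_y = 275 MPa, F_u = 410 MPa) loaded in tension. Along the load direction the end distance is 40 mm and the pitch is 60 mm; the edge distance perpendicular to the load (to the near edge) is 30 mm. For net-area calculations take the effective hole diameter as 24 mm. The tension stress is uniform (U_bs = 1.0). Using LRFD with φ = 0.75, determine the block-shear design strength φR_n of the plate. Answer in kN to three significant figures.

208 kN

Shear plane L_v = 40 + 1·60 = 100 mm; A_gv = 100 × 12 = 1200 mm².
A_nv = (100 − 1.5·24) × 12 = 768 mm².
A_nt = (30 − 0.5·24) × 12 = 216 mm².
0.6 F_u A_nv = 188.9 kN; 0.6 F_y A_gv = 198 kN → shear rupture governs the shear term.
R_n = 188.9 + 1.0 × 410 × 216 / 1000 = 277.5 kN.
Design strength φR_n = 0.75 × 277.5 = 208 kN.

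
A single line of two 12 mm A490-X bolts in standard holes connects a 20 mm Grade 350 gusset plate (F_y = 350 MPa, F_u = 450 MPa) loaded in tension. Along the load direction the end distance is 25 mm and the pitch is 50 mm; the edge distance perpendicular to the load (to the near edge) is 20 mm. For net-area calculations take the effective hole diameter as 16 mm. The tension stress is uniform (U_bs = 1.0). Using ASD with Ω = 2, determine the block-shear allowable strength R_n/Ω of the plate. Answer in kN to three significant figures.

192 kN

Shear plane L_v = 25 + 1·50 = 75 mm; A_gv = 75 × 20 = 1500 mm².
A_nv = (75 − 1.5·16) × 20 = 1020 mm².
A_nt = (20 − 0.5·16) × 20 = 240 mm².
0.6 F_u A_nv = 275.4 kN; 0.6 F_y A_gv = 315 kN → shear rupture governs the shear term.
R_n = 275.4 + 1.0 × 450 × 240 / 1000 = 383.4 kN.
Allowable strength R_n/Ω = 383.4 / 2 = 192 kN.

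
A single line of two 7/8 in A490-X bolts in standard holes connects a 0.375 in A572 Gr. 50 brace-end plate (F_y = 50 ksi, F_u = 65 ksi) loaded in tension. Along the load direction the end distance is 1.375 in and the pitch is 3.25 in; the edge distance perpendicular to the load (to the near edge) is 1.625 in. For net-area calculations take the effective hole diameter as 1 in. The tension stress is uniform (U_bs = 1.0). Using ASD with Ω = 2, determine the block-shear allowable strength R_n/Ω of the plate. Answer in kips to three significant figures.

Shear plane L_v = 1.375 + 1·3.25 = 4.625 in; A_gv = 4.625 × 0.375 = 1.734 in².
A_nv = (4.625 − 1.5·1) × 0.375 = 1.172 in².
A_nt = (1.625 − 0.5·1) × 0.375 = 0.4219 in².
0.6 F_u A_nv = 45.7 kips; 0.6 F_y A_gv = 52.03 kips → shear rupture governs the shear term.
R_n = 45.7 + 1.0 × 65 × 0.4219 = 73.12 kips.
Allowable strength R_n/Ω = 73.12 / 2 = 36.6 kips.

36.6 kips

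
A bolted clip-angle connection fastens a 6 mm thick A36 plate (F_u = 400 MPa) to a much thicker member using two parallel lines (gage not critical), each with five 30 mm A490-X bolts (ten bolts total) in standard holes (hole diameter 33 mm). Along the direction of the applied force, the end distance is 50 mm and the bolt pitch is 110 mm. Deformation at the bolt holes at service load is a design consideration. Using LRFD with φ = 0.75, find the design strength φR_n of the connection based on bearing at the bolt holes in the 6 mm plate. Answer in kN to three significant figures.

1180 kN

Per bolt r_n = 1.2 l_c t F_u ≤ 2.4 d t F_u; upper limit = 2.4 × 30 × 6 × 400 / 1000 = 172.8 kN.
Edge bolt: l_c = 50 − 33/2 = 33.5 mm → 1.2 × 33.5 × 6 × 400 / 1000 = 96.48 → r_n = 96.48 kN.
Interior bolts: l_c = 110 − 33 = 77 mm → 1.2 × 77 × 6 × 400 / 1000 = 221.8 → r_n = 172.8 kN.
R_n = 2 × 96.48 + 8 × 172.8 = 1575 kN.
Design strength φR_n = 0.75 × 1575 = 1180 kN.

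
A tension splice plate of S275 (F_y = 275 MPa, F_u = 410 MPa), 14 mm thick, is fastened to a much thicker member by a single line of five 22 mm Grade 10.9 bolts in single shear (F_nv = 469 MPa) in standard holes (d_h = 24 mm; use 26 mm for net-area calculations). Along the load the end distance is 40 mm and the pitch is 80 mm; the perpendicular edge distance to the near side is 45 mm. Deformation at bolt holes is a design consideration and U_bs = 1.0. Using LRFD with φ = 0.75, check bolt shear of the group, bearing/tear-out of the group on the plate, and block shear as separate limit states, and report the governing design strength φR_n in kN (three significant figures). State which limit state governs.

669 kN (bolt shear governs)

Bolt shear: A_b = π·22²/4 = 380.1 mm²; R_n = 469 × 380.1 × 5 × 1 / 1000 = 891.4 kN → 0.75 × 891.4 = 669 kN.
Bearing: edge l_c = 28, r_n = 192.9 kN; interior l_c = 56, r_n = 303.1 kN; R_n = 192.9 + 4·303.1 = 1405 kN → 1050 kN.
Block shear: A_gv = 5040, A_nv = 3402, A_nt = 448 mm²; R_n = min(0.6F_uA_nv, 0.6F_yA_gv) + U_bs·F_u·A_nt = 1015 kN → 761 kN.
Bolt shear governs: 669 kN.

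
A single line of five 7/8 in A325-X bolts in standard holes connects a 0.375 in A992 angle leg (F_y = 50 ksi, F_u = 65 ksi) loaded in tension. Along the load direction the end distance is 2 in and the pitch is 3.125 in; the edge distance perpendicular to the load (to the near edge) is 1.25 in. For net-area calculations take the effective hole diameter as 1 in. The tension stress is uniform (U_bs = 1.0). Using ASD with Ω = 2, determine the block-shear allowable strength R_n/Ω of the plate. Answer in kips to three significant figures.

Shear plane L_v = 2 + 4·3.125 = 14.5 in; A_gv = 14.5 × 0.375 = 5.438 in².
A_nv = (14.5 − 4.5·1) × 0.375 = 3.75 in².
A_nt = (1.25 − 0.5·1) × 0.375 = 0.2812 in².
0.6 F_u A_nv = 146.2 kips; 0.6 F_y A_gv = 163.1 kips → shear rupture governs the shear term.
R_n = 146.2 + 1.0 × 65 × 0.2812 = 164.5 kips.
Allowable strength R_n/Ω = 164.5 / 2 = 82.3 kips.

82.3 kips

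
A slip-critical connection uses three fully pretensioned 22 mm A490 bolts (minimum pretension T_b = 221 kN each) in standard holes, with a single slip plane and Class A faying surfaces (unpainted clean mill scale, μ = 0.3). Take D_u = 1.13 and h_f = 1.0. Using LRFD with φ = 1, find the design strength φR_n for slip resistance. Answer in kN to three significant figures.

R_n = μ · D_u · h_f · T_b · n_s · n_b = 0.3 × 1.13 × 1.0 × 221 × 1 × 3 = 224.8 kN.
Design strength φR_n = 1 × 224.8 = 225 kN.

225 kN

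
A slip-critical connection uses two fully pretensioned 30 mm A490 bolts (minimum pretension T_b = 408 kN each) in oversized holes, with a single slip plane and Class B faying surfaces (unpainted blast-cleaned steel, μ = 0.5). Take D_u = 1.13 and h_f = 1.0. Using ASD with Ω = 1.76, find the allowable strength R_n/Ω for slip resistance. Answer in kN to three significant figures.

R_n = μ · D_u · h_f · T_b · n_s · n_b = 0.5 × 1.13 × 1.0 × 408 × 1 × 2 = 461 kN.
Allowable strength R_n/Ω = 461 / 1.76 = 262 kN.

262 kN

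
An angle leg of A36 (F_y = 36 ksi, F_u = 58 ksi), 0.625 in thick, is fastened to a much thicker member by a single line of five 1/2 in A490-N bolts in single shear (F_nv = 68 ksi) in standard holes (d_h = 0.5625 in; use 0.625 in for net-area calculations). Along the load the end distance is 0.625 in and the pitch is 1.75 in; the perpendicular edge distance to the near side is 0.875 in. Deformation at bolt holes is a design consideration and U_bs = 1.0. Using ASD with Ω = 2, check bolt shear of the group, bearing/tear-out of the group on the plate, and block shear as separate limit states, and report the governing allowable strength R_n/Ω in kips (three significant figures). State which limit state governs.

Bolt shear: A_b = π·0.5²/4 = 0.1963 in²; R_n = 68 × 0.1963 × 5 × 1 = 66.76 kips → 66.76 / 2 = 33.4 kips.
Bearing: edge l_c = 0.3438, r_n = 14.95 kips; interior l_c = 1.188, r_n = 43.5 kips; R_n = 14.95 + 4·43.5 = 189 kips → 94.5 kips.
Block shear: A_gv = 4.766, A_nv = 3.008, A_nt = 0.3516 in²; R_n = min(0.6F_uA_nv, 0.6F_yA_gv) + U_bs·F_u·A_nt = 123.3 kips → 61.7 kips.
Bolt shear governs: 33.4 kips.

33.4 kips (bolt shear governs)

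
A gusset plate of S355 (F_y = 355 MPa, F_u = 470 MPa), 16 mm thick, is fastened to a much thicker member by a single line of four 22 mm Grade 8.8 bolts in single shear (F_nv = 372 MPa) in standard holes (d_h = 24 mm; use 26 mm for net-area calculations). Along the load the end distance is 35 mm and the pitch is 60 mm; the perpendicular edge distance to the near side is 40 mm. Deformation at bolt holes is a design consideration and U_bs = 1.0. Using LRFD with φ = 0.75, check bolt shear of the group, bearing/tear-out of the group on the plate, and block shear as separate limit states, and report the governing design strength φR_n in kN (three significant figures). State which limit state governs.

Bolt shear: A_b = π·22²/4 = 380.1 mm²; R_n = 372 × 380.1 × 4 × 1 / 1000 = 565.6 kN → 0.75 × 565.6 = 424 kN.
Bearing: edge l_c = 23, r_n = 207.6 kN; interior l_c = 36, r_n = 324.9 kN; R_n = 207.6 + 3·324.9 = 1182 kN → 887 kN.
Block shear: A_gv = 3440, A_nv = 1984, A_nt = 432 mm²; R_n = min(0.6F_uA_nv, 0.6F_yA_gv) + U_bs·F_u·A_nt = 762.5 kN → 572 kN.
Bolt shear governs: 424 kN.

424 kN (bolt shear governs)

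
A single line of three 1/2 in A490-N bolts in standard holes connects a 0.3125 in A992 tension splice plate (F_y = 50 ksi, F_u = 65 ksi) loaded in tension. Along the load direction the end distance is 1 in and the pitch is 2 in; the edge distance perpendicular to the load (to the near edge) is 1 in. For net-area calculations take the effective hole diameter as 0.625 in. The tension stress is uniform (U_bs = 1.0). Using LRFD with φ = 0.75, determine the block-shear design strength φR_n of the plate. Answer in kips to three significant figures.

41.9 kips

Shear plane L_v = 1 + 2·2 = 5 in; A_gv = 5 × 0.3125 = 1.562 in².
A_nv = (5 − 2.5·0.625) × 0.3125 = 1.074 in².
A_nt = (1 − 0.5·0.625) × 0.3125 = 0.2148 in².
0.6 F_u A_nv = 41.89 kips; 0.6 F_y A_gv = 46.88 kips → shear rupture governs the shear term.
R_n = 41.89 + 1.0 × 65 × 0.2148 = 55.86 kips.
Design strength φR_n = 0.75 × 55.86 = 41.9 kips.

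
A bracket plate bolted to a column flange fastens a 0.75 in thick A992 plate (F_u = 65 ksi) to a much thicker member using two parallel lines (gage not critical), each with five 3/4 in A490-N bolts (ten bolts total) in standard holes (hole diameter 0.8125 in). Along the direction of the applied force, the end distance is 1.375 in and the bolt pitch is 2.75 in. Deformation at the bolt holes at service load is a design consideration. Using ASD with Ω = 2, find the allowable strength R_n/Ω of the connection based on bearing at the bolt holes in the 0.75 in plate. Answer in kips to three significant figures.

Per bolt r_n = 1.2 l_c t F_u ≤ 2.4 d t F_u; upper limit = 2.4 × 0.75 × 0.75 × 65 = 87.75 kips.
Edge bolt: l_c = 1.375 − 0.8125/2 = 0.9688 in → 1.2 × 0.9688 × 0.75 × 65 = 56.67 → r_n = 56.67 kips.
Interior bolts: l_c = 2.75 − 0.8125 = 1.938 in → 1.2 × 1.938 × 0.75 × 65 = 113.3 → r_n = 87.75 kips.
R_n = 2 × 56.67 + 8 × 87.75 = 815.3 kips.
Allowable strength R_n/Ω = 815.3 / 2 = 408 kips.

408 kips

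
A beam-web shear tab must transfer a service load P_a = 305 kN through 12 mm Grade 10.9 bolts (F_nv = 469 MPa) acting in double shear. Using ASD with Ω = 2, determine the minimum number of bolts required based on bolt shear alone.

6 bolts

A_b = π·12²/4 = 113.1 mm².
Per-bolt allowable strength R_n/Ω = 469 × 113.1 × 2 / 1000 / 2 = 53.04 kN.
n ≥ 305 / 53.04 = 5.75 → use 6 bolts.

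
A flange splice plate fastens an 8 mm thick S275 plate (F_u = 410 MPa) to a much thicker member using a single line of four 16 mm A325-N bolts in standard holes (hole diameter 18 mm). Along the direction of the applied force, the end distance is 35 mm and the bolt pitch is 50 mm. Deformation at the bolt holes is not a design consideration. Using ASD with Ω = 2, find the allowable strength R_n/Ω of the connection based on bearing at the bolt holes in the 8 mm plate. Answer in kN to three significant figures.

300 kN

Per bolt r_n = 1.5 l_c t F_u ≤ 3.0 d t F_u; upper limit = 3.0 × 16 × 8 × 410 / 1000 = 157.4 kN.
Edge bolt: l_c = 35 − 18/2 = 26 mm → 1.5 × 26 × 8 × 410 / 1000 = 127.9 → r_n = 127.9 kN.
Interior bolts: l_c = 50 − 18 = 32 mm → 1.5 × 32 × 8 × 410 / 1000 = 157.4 → r_n = 157.4 kN.
R_n = 1 × 127.9 + 3 × 157.4 = 600.2 kN.
Allowable strength R_n/Ω = 600.2 / 2 = 300 kN.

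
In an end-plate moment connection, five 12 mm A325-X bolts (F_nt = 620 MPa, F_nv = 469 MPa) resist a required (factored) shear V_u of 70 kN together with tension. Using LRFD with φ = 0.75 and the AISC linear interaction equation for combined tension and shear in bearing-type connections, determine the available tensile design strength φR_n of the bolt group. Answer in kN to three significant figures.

A_b = π·12²/4 = 113.1 mm²; f_rv = 70 × 1000 / (5 × 113.1) = 123.8 MPa.
F'_nt = 1.3 F_nt − (F_nt / φF_nv) f_rv = 1.3·620 − (620/(0.75·469))·123.8 = 587.8 MPa, capped at F_nt → F'_nt = 587.8 MPa.
R_n = F'_nt · A_b · n = 587.8 × 113.1 × 5 / 1000 = 332.4 kN.
Design strength φR_n = 0.75 × 332.4 = 249 kN.

249 kN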